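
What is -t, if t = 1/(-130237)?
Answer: 1/130237 ≈ 7.6783e-6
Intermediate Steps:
t = -1/130237 ≈ -7.6783e-6
-t = -1*(-1/130237) = 1/130237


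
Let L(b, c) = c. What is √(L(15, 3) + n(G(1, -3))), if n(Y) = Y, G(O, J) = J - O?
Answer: I ≈ 1.0*I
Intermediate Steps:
√(L(15, 3) + n(G(1, -3))) = √(3 + (-3 - 1*1)) = √(3 + (-3 - 1)) = √(3 - 4) = √(-1) = I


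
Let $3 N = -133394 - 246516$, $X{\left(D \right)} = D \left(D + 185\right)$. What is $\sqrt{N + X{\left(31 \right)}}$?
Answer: $\frac{i \sqrt{1079466}}{3} \approx 346.32 i$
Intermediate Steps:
$X{\left(D \right)} = D \left(185 + D\right)$
$N = - \frac{379910}{3}$ ($N = \frac{-133394 - 246516}{3} = \frac{1}{3} \left(-379910\right) = - \frac{379910}{3} \approx -1.2664 \cdot 10^{5}$)
$\sqrt{N + X{\left(31 \right)}} = \sqrt{- \frac{379910}{3} + 31 \left(185 + 31\right)} = \sqrt{- \frac{379910}{3} + 31 \cdot 216} = \sqrt{- \frac{379910}{3} + 6696} = \sqrt{- \frac{359822}{3}} = \frac{i \sqrt{1079466}}{3}$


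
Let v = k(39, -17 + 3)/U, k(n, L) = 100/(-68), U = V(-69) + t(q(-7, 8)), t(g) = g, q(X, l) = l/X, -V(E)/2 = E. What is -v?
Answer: 175/16286 ≈ 0.010745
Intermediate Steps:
V(E) = -2*E
U = 958/7 (U = -2*(-69) + 8/(-7) = 138 + 8*(-⅐) = 138 - 8/7 = 958/7 ≈ 136.86)
k(n, L) = -25/17 (k(n, L) = 100*(-1/68) = -25/17)
v = -175/16286 (v = -25/(17*958/7) = -25/17*7/958 = -175/16286 ≈ -0.010745)
-v = -1*(-175/16286) = 175/16286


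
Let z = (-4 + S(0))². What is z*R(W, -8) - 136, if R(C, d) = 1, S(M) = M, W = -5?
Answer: -120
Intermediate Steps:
z = 16 (z = (-4 + 0)² = (-4)² = 16)
z*R(W, -8) - 136 = 16*1 - 136 = 16 - 136 = -120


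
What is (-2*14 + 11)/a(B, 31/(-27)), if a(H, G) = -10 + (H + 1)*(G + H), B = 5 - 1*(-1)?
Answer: -459/647 ≈ -0.70943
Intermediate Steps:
B = 6 (B = 5 + 1 = 6)
a(H, G) = -10 + (1 + H)*(G + H)
(-2*14 + 11)/a(B, 31/(-27)) = (-2*14 + 11)/(-10 + 31/(-27) + 6 + 6**2 + (31/(-27))*6) = (-28 + 11)/(-10 + 31*(-1/27) + 6 + 36 + (31*(-1/27))*6) = -17/(-10 - 31/27 + 6 + 36 - 31/27*6) = -17/(-10 - 31/27 + 6 + 36 - 62/9) = -17/647/27 = -17*27/647 = -459/647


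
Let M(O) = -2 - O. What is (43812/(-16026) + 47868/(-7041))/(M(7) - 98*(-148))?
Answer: -11951254/18173358463 ≈ -0.00065762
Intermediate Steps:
(43812/(-16026) + 47868/(-7041))/(M(7) - 98*(-148)) = (43812/(-16026) + 47868/(-7041))/((-2 - 1*7) - 98*(-148)) = (43812*(-1/16026) + 47868*(-1/7041))/((-2 - 7) + 14504) = (-7302/2671 - 15956/2347)/(-9 + 14504) = -59756270/6268837/14495 = -59756270/6268837*1/14495 = -11951254/18173358463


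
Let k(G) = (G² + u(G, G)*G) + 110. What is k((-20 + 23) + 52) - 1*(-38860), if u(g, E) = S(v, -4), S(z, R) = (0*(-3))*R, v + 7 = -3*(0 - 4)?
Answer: 41995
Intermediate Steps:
v = 5 (v = -7 - 3*(0 - 4) = -7 - 3*(-4) = -7 + 12 = 5)
S(z, R) = 0 (S(z, R) = 0*R = 0)
u(g, E) = 0
k(G) = 110 + G² (k(G) = (G² + 0*G) + 110 = (G² + 0) + 110 = G² + 110 = 110 + G²)
k((-20 + 23) + 52) - 1*(-38860) = (110 + ((-20 + 23) + 52)²) - 1*(-38860) = (110 + (3 + 52)²) + 38860 = (110 + 55²) + 38860 = (110 + 3025) + 38860 = 3135 + 38860 = 41995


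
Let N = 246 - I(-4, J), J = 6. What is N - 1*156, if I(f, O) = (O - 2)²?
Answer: 74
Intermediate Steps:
I(f, O) = (-2 + O)²
N = 230 (N = 246 - (-2 + 6)² = 246 - 1*4² = 246 - 1*16 = 246 - 16 = 230)
N - 1*156 = 230 - 1*156 = 230 - 156 = 74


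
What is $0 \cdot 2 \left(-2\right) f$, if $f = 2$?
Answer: $0$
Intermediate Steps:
$0 \cdot 2 \left(-2\right) f = 0 \cdot 2 \left(-2\right) 2 = 0 \left(-2\right) 2 = 0 \cdot 2 = 0$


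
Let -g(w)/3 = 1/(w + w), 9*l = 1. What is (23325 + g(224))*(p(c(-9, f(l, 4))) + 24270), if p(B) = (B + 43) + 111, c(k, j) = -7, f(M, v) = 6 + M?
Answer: 255147809949/448 ≈ 5.6953e+8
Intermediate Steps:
l = ⅑ (l = (⅑)*1 = ⅑ ≈ 0.11111)
g(w) = -3/(2*w) (g(w) = -3/(w + w) = -3*1/(2*w) = -3/(2*w))
p(B) = 154 + B (p(B) = (43 + B) + 111 = 154 + B)
(23325 + g(224))*(p(c(-9, f(l, 4))) + 24270) = (23325 - 3/2/224)*((154 - 7) + 24270) = (23325 - 3/2*1/224)*(147 + 24270) = (23325 - 3/448)*24417 = (10449597/448)*24417 = 255147809949/448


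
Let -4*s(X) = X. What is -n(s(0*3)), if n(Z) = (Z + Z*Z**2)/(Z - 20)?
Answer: 0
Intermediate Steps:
s(X) = -X/4
n(Z) = (Z + Z**3)/(-20 + Z)
-n(s(0*3)) = -(-0*3 + (-0*3)**3)/(-20 - 0*3) = -(-1/4*0 + (-1/4*0)**3)/(-20 - 1/4*0) = -(0 + 0**3)/(-20 + 0) = -(0 + 0)/(-20) = -(-1)*0/20 = -1*0 = 0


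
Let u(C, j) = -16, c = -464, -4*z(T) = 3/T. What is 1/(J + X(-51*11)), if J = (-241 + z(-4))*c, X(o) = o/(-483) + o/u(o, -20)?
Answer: 2576/287927825 ≈ 8.9467e-6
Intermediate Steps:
z(T) = -3/(4*T)
X(o) = -499*o/7728 (X(o) = o/(-483) + o/(-16) = o*(-1/483) + o*(-1/16) = -o/483 - o/16 = -499*o/7728)
J = 111737 (J = (-241 - 3/4/(-4))*(-464) = (-241 - 3/4*(-1/4))*(-464) = (-241 + 3/16)*(-464) = -3853/16*(-464) = 111737)
1/(J + X(-51*11)) = 1/(111737 - (-8483)*11/2576) = 1/(111737 - 499/7728*(-561)) = 1/(111737 + 93313/2576) = 1/(287927825/2576) = 2576/287927825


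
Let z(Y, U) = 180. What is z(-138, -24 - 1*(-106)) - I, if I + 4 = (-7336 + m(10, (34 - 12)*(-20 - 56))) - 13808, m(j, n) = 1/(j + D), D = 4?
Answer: 298591/14 ≈ 21328.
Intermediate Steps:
m(j, n) = 1/(4 + j) (m(j, n) = 1/(j + 4) = 1/(4 + j))
I = -296071/14 (I = -4 + ((-7336 + 1/(4 + 10)) - 13808) = -4 + ((-7336 + 1/14) - 13808) = -4 + (-102703/14 - 13808) = -4 - 296015/14 = -296071/14 ≈ -21148.)
z(-138, -24 - 1*(-106)) - I = 180 - 1*(-296071/14) = 180 + 296071/14 = 298591/14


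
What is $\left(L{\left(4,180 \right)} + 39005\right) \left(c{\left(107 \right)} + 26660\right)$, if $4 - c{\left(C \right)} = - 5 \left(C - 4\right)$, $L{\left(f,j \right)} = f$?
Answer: $1060225611$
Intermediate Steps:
$c{\left(C \right)} = -16 + 5 C$ ($c{\left(C \right)} = 4 - - 5 \left(C - 4\right) = 4 - - 5 \left(-4 + C\right) = 4 - \left(20 - 5 C\right) = 4 + \left(-20 + 5 C\right) = -16 + 5 C$)
$\left(L{\left(4,180 \right)} + 39005\right) \left(c{\left(107 \right)} + 26660\right) = \left(4 + 39005\right) \left(\left(-16 + 5 \cdot 107\right) + 26660\right) = 39009 \left(\left(-16 + 535\right) + 26660\right) = 39009 \left(519 + 26660\right) = 39009 \cdot 27179 = 1060225611$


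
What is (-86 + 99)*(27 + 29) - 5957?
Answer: -5229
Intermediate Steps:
(-86 + 99)*(27 + 29) - 5957 = 13*56 - 5957 = 728 - 5957 = -5229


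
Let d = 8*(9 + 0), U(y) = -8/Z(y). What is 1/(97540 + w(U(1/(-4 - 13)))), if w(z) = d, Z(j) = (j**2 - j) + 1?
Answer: 1/97612 ≈ 1.0245e-5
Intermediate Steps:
Z(j) = 1 + j**2 - j
U(y) = -8/(1 + y**2 - y)
d = 72 (d = 8*9 = 72)
w(z) = 72
1/(97540 + w(U(1/(-4 - 13)))) = 1/(97540 + 72) = 1/97612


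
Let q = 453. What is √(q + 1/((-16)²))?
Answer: √115969/16 ≈ 21.284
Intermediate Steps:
√(q + 1/((-16)²)) = √(453 + 1/((-16)²)) = √(453 + 1/256) = √(115969/256) = √115969/16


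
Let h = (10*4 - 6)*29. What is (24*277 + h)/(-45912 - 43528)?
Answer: -3817/44720 ≈ -0.085353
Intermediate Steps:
h = 986 (h = (40 - 6)*29 = 34*29 = 986)
(24*277 + h)/(-45912 - 43528) = (24*277 + 986)/(-45912 - 43528) = (6648 + 986)/(-89440) = 7634*(-1/89440) = -3817/44720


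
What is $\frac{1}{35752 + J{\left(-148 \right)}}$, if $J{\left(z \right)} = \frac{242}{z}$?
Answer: $\frac{74}{2645527} \approx 2.7972 \cdot 10^{-5}$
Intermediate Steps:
$\frac{1}{35752 + J{\left(-148 \right)}} = \frac{1}{35752 + \frac{242}{-148}} = \frac{1}{35752 + 242 \left(- \frac{1}{148}\right)} = \frac{1}{35752 - \frac{121}{74}} = \frac{1}{\frac{2645527}{74}} = \frac{74}{2645527}$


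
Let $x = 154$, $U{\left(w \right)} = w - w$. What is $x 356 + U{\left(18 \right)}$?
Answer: $54824$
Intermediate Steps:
$U{\left(w \right)} = 0$
$x 356 + U{\left(18 \right)} = 154 \cdot 356 + 0 = 54824 + 0 = 54824$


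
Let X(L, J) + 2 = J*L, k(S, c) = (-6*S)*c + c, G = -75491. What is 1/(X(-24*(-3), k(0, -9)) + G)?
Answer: -1/76141 ≈ -1.3134e-5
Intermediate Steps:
k(S, c) = c - 6*S*c (k(S, c) = -6*S*c + c = c - 6*S*c)
X(L, J) = -2 + J*L
1/(X(-24*(-3), k(0, -9)) + G) = 1/((-2 + (-9*(1 - 6*0))*(-24*(-3))) - 75491) = 1/((-2 - 9*(1 + 0)*72) - 75491) = 1/((-2 - 9*1*72) - 75491) = 1/((-2 - 9*72) - 75491) = 1/((-2 - 648) - 75491) = 1/(-650 - 75491) = 1/(-76141) = -1/76141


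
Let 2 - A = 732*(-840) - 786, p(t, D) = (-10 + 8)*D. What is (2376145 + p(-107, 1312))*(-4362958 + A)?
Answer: -8894271508090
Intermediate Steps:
p(t, D) = -2*D
A = 615668 (A = 2 - (732*(-840) - 786) = 2 - (-614880 - 786) = 2 - 1*(-615666) = 2 + 615666 = 615668)
(2376145 + p(-107, 1312))*(-4362958 + A) = (2376145 - 2*1312)*(-4362958 + 615668) = (2376145 - 2624)*(-3747290) = 2373521*(-3747290) = -8894271508090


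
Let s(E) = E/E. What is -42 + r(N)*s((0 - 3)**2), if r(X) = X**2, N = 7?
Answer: 7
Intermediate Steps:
s(E) = 1
-42 + r(N)*s((0 - 3)**2) = -42 + 7**2*1 = -42 + 49*1 = -42 + 49 = 7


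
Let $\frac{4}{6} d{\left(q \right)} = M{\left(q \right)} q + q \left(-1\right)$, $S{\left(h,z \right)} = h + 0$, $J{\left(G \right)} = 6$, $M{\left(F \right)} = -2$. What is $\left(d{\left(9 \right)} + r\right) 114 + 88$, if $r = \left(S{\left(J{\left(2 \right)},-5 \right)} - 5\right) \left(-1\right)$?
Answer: $-4643$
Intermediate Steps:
$S{\left(h,z \right)} = h$
$r = -1$ ($r = \left(6 - 5\right) \left(-1\right) = 1 \left(-1\right) = -1$)
$d{\left(q \right)} = - \frac{9 q}{2}$ ($d{\left(q \right)} = \frac{3 \left(- 2 q + q \left(-1\right)\right)}{2} = \frac{3 \left(- 2 q - q\right)}{2} = \frac{3 \left(- 3 q\right)}{2} = - \frac{9 q}{2}$)
$\left(d{\left(9 \right)} + r\right) 114 + 88 = \left(\left(- \frac{9}{2}\right) 9 - 1\right) 114 + 88 = \left(- \frac{81}{2} - 1\right) 114 + 88 = \left(- \frac{83}{2}\right) 114 + 88 = -4731 + 88 = -4643$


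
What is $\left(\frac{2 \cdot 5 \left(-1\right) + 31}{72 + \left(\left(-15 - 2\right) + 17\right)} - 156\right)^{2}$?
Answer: $\frac{13965169}{576} \approx 24245.0$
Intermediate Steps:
$\left(\frac{2 \cdot 5 \left(-1\right) + 31}{72 + \left(\left(-15 - 2\right) + 17\right)} - 156\right)^{2} = \left(\frac{10 \left(-1\right) + 31}{72 + \left(-17 + 17\right)} - 156\right)^{2} = \left(\frac{-10 + 31}{72 + 0} - 156\right)^{2} = \left(\frac{21}{72} - 156\right)^{2} = \left(21 \cdot \frac{1}{72} - 156\right)^{2} = \left(\frac{7}{24} - 156\right)^{2} = \left(- \frac{3737}{24}\right)^{2} = \frac{13965169}{576}$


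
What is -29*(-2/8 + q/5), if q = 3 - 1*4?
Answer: 261/20 ≈ 13.050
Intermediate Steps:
q = -1 (q = 3 - 4 = -1)
-29*(-2/8 + q/5) = -29*(-2/8 - 1/5) = -29*(-2*1/8 - 1*1/5) = -29*(-1/4 - 1/5) = -29*(-9/20) = 261/20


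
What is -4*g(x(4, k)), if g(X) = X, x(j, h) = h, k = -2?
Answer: 8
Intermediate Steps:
-4*g(x(4, k)) = -4*(-2) = 8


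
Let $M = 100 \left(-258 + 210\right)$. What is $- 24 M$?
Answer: $115200$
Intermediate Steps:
$M = -4800$ ($M = 100 \left(-48\right) = -4800$)
$- 24 M = \left(-24\right) \left(-4800\right) = 115200$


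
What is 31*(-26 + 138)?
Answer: 3472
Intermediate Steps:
31*(-26 + 138) = 31*112 = 3472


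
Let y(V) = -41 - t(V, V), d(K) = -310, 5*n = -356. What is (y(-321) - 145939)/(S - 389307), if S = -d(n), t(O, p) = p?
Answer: 145659/388997 ≈ 0.37445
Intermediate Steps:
n = -356/5 (n = (1/5)*(-356) = -356/5 ≈ -71.200)
y(V) = -41 - V
S = 310 (S = -1*(-310) = 310)
(y(-321) - 145939)/(S - 389307) = ((-41 - 1*(-321)) - 145939)/(310 - 389307) = ((-41 + 321) - 145939)/(-388997) = (280 - 145939)*(-1/388997) = -145659*(-1/388997) = 145659/388997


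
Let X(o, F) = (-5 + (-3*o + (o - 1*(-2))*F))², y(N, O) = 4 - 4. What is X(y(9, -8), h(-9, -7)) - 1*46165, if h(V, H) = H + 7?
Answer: -46140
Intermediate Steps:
h(V, H) = 7 + H
y(N, O) = 0
X(o, F) = (-5 - 3*o + F*(2 + o))² (X(o, F) = (-5 + (-3*o + (o + 2)*F))² = (-5 + (-3*o + (2 + o)*F))² = (-5 + (-3*o + F*(2 + o)))² = (-5 - 3*o + F*(2 + o))²)
X(y(9, -8), h(-9, -7)) - 1*46165 = (-5 - 3*0 + 2*(7 - 7) + (7 - 7)*0)² - 1*46165 = (-5 + 0 + 2*0 + 0*0)² - 46165 = (-5 + 0 + 0 + 0)² - 46165 = (-5)² - 46165 = 25 - 46165 = -46140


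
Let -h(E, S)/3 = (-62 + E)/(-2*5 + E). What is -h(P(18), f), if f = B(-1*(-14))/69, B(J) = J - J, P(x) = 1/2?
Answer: 369/19 ≈ 19.421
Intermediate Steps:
P(x) = ½
B(J) = 0
f = 0 (f = 0/69 = 0*(1/69) = 0)
h(E, S) = -3*(-62 + E)/(-10 + E) (h(E, S) = -3*(-62 + E)/(-2*5 + E) = -3*(-62 + E)/(-10 + E))
-h(P(18), f) = -3*(62 - 1*½)/(-10 + ½) = -3*(62 - ½)/(-19/2) = -3*(-2)*123/(19*2) = -1*(-369/19) = 369/19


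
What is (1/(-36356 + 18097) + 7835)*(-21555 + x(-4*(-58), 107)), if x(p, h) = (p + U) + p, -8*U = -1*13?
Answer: -3017030465720/18259 ≈ -1.6524e+8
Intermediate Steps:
U = 13/8 (U = -(-1)*13/8 = -⅛*(-13) = 13/8 ≈ 1.6250)
x(p, h) = 13/8 + 2*p (x(p, h) = (p + 13/8) + p = (13/8 + p) + p = 13/8 + 2*p)
(1/(-36356 + 18097) + 7835)*(-21555 + x(-4*(-58), 107)) = (1/(-36356 + 18097) + 7835)*(-21555 + (13/8 + 2*(-4*(-58)))) = (1/(-18259) + 7835)*(-21555 + (13/8 + 2*232)) = (-1/18259 + 7835)*(-21555 + (13/8 + 464)) = 143059264*(-21555 + 3725/8)/18259 = (143059264/18259)*(-168715/8) = -3017030465720/18259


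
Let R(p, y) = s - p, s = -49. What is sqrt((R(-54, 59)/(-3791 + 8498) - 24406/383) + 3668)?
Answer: sqrt(1301552512786529)/600927 ≈ 60.036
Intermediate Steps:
R(p, y) = -49 - p
sqrt((R(-54, 59)/(-3791 + 8498) - 24406/383) + 3668) = sqrt(((-49 - 1*(-54))/(-3791 + 8498) - 24406/383) + 3668) = sqrt(((-49 + 54)/4707 - 24406*1/383) + 3668) = sqrt((5*(1/4707) - 24406/383) + 3668) = sqrt((5/4707 - 24406/383) + 3668) = sqrt(-114877127/1802781 + 3668) = sqrt(6497723581/1802781) = sqrt(1301552512786529)/600927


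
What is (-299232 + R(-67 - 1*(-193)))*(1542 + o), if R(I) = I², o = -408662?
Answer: 115359894720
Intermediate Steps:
(-299232 + R(-67 - 1*(-193)))*(1542 + o) = (-299232 + (-67 - 1*(-193))²)*(1542 - 408662) = (-299232 + (-67 + 193)²)*(-407120) = (-299232 + 126²)*(-407120) = (-299232 + 15876)*(-407120) = -283356*(-407120) = 115359894720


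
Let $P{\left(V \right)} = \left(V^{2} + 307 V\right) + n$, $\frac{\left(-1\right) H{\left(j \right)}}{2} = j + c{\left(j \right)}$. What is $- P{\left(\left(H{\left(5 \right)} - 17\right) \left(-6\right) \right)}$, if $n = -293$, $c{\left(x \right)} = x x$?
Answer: $-354985$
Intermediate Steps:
$c{\left(x \right)} = x^{2}$
$H{\left(j \right)} = - 2 j - 2 j^{2}$ ($H{\left(j \right)} = - 2 \left(j + j^{2}\right) = - 2 j - 2 j^{2}$)
$P{\left(V \right)} = -293 + V^{2} + 307 V$ ($P{\left(V \right)} = \left(V^{2} + 307 V\right) - 293 = -293 + V^{2} + 307 V$)
$- P{\left(\left(H{\left(5 \right)} - 17\right) \left(-6\right) \right)} = - (-293 + \left(\left(2 \cdot 5 \left(-1 - 5\right) - 17\right) \left(-6\right)\right)^{2} + 307 \left(2 \cdot 5 \left(-1 - 5\right) - 17\right) \left(-6\right)) = - (-293 + \left(\left(2 \cdot 5 \left(-6\right) - 17\right) \left(-6\right)\right)^{2} + 307 \left(2 \cdot 5 \left(-6\right) - 17\right) \left(-6\right)) = - (-293 + \left(\left(-60 - 17\right) \left(-6\right)\right)^{2} + 307 \left(-60 - 17\right) \left(-6\right)) = - (-293 + \left(\left(-77\right) \left(-6\right)\right)^{2} + 307 \left(\left(-77\right) \left(-6\right)\right)) = - (-293 + 462^{2} + 307 \cdot 462) = - (-293 + 213444 + 141834) = \left(-1\right) 354985 = -354985$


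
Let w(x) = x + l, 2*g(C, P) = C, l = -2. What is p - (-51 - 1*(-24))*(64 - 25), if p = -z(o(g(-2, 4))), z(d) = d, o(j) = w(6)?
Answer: 1049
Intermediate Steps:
g(C, P) = C/2
w(x) = -2 + x (w(x) = x - 2 = -2 + x)
o(j) = 4 (o(j) = -2 + 6 = 4)
p = -4 (p = -1*4 = -4)
p - (-51 - 1*(-24))*(64 - 25) = -4 - (-51 - 1*(-24))*(64 - 25) = -4 - (-51 + 24)*39 = -4 - (-27)*39 = -4 - 1*(-1053) = -4 + 1053 = 1049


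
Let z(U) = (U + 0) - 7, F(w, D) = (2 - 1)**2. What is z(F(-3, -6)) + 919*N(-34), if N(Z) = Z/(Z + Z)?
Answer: 907/2 ≈ 453.50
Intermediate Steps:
F(w, D) = 1 (F(w, D) = 1**2 = 1)
N(Z) = 1/2 (N(Z) = Z/((2*Z)) = Z*(1/(2*Z)) = 1/2)
z(U) = -7 + U (z(U) = U - 7 = -7 + U)
z(F(-3, -6)) + 919*N(-34) = (-7 + 1) + 919*(1/2) = -6 + 919/2 = 907/2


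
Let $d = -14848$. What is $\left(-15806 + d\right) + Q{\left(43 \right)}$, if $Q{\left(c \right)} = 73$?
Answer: $-30581$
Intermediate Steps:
$\left(-15806 + d\right) + Q{\left(43 \right)} = \left(-15806 - 14848\right) + 73 = -30654 + 73 = -30581$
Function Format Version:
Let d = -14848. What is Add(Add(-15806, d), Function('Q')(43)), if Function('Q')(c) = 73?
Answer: -30581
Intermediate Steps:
Add(Add(-15806, d), Function('Q')(43)) = Add(Add(-15806, -14848), 73) = Add(-30654, 73) = -30581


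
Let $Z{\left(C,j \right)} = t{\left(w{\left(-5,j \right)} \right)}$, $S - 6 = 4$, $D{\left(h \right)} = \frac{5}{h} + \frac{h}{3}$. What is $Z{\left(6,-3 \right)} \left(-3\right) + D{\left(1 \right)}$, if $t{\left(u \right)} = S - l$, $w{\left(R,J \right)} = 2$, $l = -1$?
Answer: $- \frac{83}{3} \approx -27.667$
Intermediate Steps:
$D{\left(h \right)} = \frac{5}{h} + \frac{h}{3}$ ($D{\left(h \right)} = \frac{5}{h} + h \frac{1}{3} = \frac{5}{h} + \frac{h}{3}$)
$S = 10$ ($S = 6 + 4 = 10$)
$t{\left(u \right)} = 11$ ($t{\left(u \right)} = 10 - -1 = 10 + 1 = 11$)
$Z{\left(C,j \right)} = 11$
$Z{\left(6,-3 \right)} \left(-3\right) + D{\left(1 \right)} = 11 \left(-3\right) + \left(\frac{5}{1} + \frac{1}{3} \cdot 1\right) = -33 + \left(5 \cdot 1 + \frac{1}{3}\right) = -33 + \left(5 + \frac{1}{3}\right) = -33 + \frac{16}{3} = - \frac{83}{3}$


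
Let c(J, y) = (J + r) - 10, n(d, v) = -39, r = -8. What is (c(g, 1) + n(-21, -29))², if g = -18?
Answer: 5625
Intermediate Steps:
c(J, y) = -18 + J (c(J, y) = (J - 8) - 10 = (-8 + J) - 10 = -18 + J)
(c(g, 1) + n(-21, -29))² = ((-18 - 18) - 39)² = (-36 - 39)² = (-75)² = 5625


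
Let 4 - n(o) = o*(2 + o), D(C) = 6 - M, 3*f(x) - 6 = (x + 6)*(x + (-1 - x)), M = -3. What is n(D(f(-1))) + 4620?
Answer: 4525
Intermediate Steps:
f(x) = -x/3 (f(x) = 2 + ((x + 6)*(x + (-1 - x)))/3 = 2 + ((6 + x)*(-1))/3 = 2 + (-6 - x)/3 = 2 + (-2 - x/3) = -x/3)
D(C) = 9 (D(C) = 6 - 1*(-3) = 6 + 3 = 9)
n(o) = 4 - o*(2 + o)
n(D(f(-1))) + 4620 = (4 - 1*9**2 - 2*9) + 4620 = (4 - 1*81 - 18) + 4620 = (4 - 81 - 18) + 4620 = -95 + 4620 = 4525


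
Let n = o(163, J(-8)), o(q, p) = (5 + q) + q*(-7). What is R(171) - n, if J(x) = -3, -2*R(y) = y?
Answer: 1775/2 ≈ 887.50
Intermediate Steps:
R(y) = -y/2
o(q, p) = 5 - 6*q (o(q, p) = (5 + q) - 7*q = 5 - 6*q)
n = -973 (n = 5 - 6*163 = 5 - 978 = -973)
R(171) - n = -½*171 - 1*(-973) = -171/2 + 973 = 1775/2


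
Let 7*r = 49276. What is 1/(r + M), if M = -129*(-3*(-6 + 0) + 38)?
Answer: -7/1292 ≈ -0.0054180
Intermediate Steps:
r = 49276/7 (r = (⅐)*49276 = 49276/7 ≈ 7039.4)
M = -7224 (M = -129*(-3*(-6) + 38) = -129*(18 + 38) = -129*56 = -7224)
1/(r + M) = 1/(49276/7 - 7224) = 1/(-1292/7) = -7/1292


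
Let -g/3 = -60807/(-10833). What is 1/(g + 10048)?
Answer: 3611/36222521 ≈ 9.9689e-5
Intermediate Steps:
g = -60807/3611 (g = -(-182421)/(-10833) = -(-182421)*(-1)/10833 = -3*20269/3611 = -60807/3611 ≈ -16.839)
1/(g + 10048) = 1/(-60807/3611 + 10048) = 1/(36222521/3611) = 3611/36222521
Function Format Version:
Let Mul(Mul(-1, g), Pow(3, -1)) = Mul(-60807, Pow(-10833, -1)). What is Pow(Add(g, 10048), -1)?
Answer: Rational(3611, 36222521) ≈ 9.9689e-5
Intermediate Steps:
g = Rational(-60807, 3611) (g = Mul(-3, Mul(-60807, Pow(-10833, -1))) = Mul(-3, Mul(-60807, Rational(-1, 10833))) = Mul(-3, Rational(20269, 3611)) = Rational(-60807, 3611) ≈ -16.839)
Pow(Add(g, 10048), -1) = Pow(Add(Rational(-60807, 3611), 10048), -1) = Pow(Rational(36222521, 3611), -1) = Rational(3611, 36222521)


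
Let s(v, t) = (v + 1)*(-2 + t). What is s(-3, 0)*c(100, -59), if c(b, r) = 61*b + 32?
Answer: 24528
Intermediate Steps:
s(v, t) = (1 + v)*(-2 + t)
c(b, r) = 32 + 61*b
s(-3, 0)*c(100, -59) = (-2 + 0 - 2*(-3) + 0*(-3))*(32 + 61*100) = (-2 + 0 + 6 + 0)*(32 + 6100) = 4*6132 = 24528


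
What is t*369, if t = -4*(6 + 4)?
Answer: -14760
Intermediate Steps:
t = -40 (t = -4*10 = -40)
t*369 = -40*369 = -14760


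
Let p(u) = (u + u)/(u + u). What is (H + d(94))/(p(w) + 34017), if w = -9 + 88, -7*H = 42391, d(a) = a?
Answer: -41733/238126 ≈ -0.17526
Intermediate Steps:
H = -42391/7 (H = -⅐*42391 = -42391/7 ≈ -6055.9)
w = 79
p(u) = 1 (p(u) = (2*u)/((2*u)) = (2*u)*(1/(2*u)) = 1)
(H + d(94))/(p(w) + 34017) = (-42391/7 + 94)/(1 + 34017) = -41733/7/34018 = -41733/7*1/34018 = -41733/238126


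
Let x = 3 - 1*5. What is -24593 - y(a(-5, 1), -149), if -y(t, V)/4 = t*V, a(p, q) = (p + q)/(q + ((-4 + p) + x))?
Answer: -124157/5 ≈ -24831.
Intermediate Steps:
x = -2 (x = 3 - 5 = -2)
a(p, q) = (p + q)/(-6 + p + q) (a(p, q) = (p + q)/(q + ((-4 + p) - 2)) = (p + q)/(q + (-6 + p)) = (p + q)/(-6 + p + q))
y(t, V) = -4*V*t (y(t, V) = -4*t*V = -4*V*t)
-24593 - y(a(-5, 1), -149) = -24593 - (-4)*(-149)*(-5 + 1)/(-6 - 5 + 1) = -24593 - (-4)*(-149)*-4/(-10) = -24593 - (-4)*(-149)*(-1/10*(-4)) = -24593 - (-4)*(-149)*2/5 = -24593 - 1*1192/5 = -24593 - 1192/5 = -124157/5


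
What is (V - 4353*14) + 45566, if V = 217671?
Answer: 202295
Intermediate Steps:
(V - 4353*14) + 45566 = (217671 - 4353*14) + 45566 = (217671 - 60942) + 45566 = 156729 + 45566 = 202295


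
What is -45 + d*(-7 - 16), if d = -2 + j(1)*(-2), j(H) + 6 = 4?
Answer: -91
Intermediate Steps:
j(H) = -2 (j(H) = -6 + 4 = -2)
d = 2 (d = -2 - 2*(-2) = -2 + 4 = 2)
-45 + d*(-7 - 16) = -45 + 2*(-7 - 16) = -45 + 2*(-23) = -45 - 46 = -91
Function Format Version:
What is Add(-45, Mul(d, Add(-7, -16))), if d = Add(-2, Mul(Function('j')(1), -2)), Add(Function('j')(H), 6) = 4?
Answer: -91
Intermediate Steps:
Function('j')(H) = -2 (Function('j')(H) = Add(-6, 4) = -2)
d = 2 (d = Add(-2, Mul(-2, -2)) = Add(-2, 4) = 2)
Add(-45, Mul(d, Add(-7, -16))) = Add(-45, Mul(2, Add(-7, -16))) = Add(-45, Mul(2, -23)) = Add(-45, -46) = -91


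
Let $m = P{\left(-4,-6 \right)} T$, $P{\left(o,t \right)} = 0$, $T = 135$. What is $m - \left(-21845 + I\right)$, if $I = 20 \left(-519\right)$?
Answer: $32225$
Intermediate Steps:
$I = -10380$
$m = 0$ ($m = 0 \cdot 135 = 0$)
$m - \left(-21845 + I\right) = 0 + \left(21845 - -10380\right) = 0 + \left(21845 + 10380\right) = 0 + 32225 = 32225$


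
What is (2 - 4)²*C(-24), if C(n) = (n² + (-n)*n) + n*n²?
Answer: -55296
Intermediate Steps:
C(n) = n³ (C(n) = (n² - n²) + n³ = 0 + n³ = n³)
(2 - 4)²*C(-24) = (2 - 4)²*(-24)³ = (-2)²*(-13824) = 4*(-13824) = -55296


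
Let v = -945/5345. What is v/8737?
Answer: -189/9339853 ≈ -2.0236e-5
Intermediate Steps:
v = -189/1069 (v = -945*1/5345 = -189/1069 ≈ -0.17680)
v/8737 = -189/1069/8737 = -189/1069*1/8737 = -189/9339853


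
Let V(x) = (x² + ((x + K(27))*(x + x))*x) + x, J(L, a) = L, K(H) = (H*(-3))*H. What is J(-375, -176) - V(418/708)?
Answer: 12734968475/11090466 ≈ 1148.3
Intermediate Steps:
K(H) = -3*H² (K(H) = (-3*H)*H = -3*H²)
V(x) = x + x² + 2*x²*(-2187 + x) (V(x) = (x² + ((x - 3*27²)*(x + x))*x) + x = (x² + ((x - 3*729)*(2*x))*x) + x = (x² + ((x - 2187)*(2*x))*x) + x = (x² + ((-2187 + x)*(2*x))*x) + x = (x² + (2*x*(-2187 + x))*x) + x = (x² + 2*x²*(-2187 + x)) + x = x + x² + 2*x²*(-2187 + x))
J(-375, -176) - V(418/708) = -375 - 418/708*(1 - 1827914/708 + 2*(418/708)²) = -375 - 418*(1/708)*(1 - 1827914/708 + 2*(418*(1/708))²) = -375 - 209*(1 - 4373*209/354 + 2*(209/354)²)/354 = -375 - 209*(1 - 913957/354 + 2*(43681/125316))/354 = -375 - 209*(1 - 913957/354 + 43681/62658)/354 = -375 - 209*(-80832025)/(354*31329) = -375 - 1*(-16893893225/11090466) = -375 + 16893893225/11090466 = 12734968475/11090466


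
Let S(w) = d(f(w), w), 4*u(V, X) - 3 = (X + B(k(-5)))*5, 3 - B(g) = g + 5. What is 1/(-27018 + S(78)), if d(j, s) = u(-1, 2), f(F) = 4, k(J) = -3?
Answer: -2/54027 ≈ -3.7019e-5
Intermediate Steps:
B(g) = -2 - g (B(g) = 3 - (g + 5) = 3 - (5 + g) = 3 + (-5 - g) = -2 - g)
u(V, X) = 2 + 5*X/4 (u(V, X) = 3/4 + ((X + (-2 - 1*(-3)))*5)/4 = 3/4 + ((X + (-2 + 3))*5)/4 = 3/4 + ((X + 1)*5)/4 = 3/4 + ((1 + X)*5)/4 = 3/4 + (5 + 5*X)/4 = 3/4 + (5/4 + 5*X/4) = 2 + 5*X/4)
d(j, s) = 9/2 (d(j, s) = 2 + (5/4)*2 = 2 + 5/2 = 9/2)
S(w) = 9/2
1/(-27018 + S(78)) = 1/(-27018 + 9/2) = 1/(-54027/2) = -2/54027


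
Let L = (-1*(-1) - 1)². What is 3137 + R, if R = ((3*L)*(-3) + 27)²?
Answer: 3866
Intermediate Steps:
L = 0 (L = (1 - 1)² = 0² = 0)
R = 729 (R = ((3*0)*(-3) + 27)² = (0*(-3) + 27)² = (0 + 27)² = 27² = 729)
3137 + R = 3137 + 729 = 3866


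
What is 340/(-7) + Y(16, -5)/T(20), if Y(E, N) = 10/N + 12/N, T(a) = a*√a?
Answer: -340/7 - 11*√5/500 ≈ -48.621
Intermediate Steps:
T(a) = a^(3/2)
Y(E, N) = 22/N
340/(-7) + Y(16, -5)/T(20) = 340/(-7) + (22/(-5))/(20^(3/2)) = 340*(-⅐) + (22*(-⅕))/((40*√5)) = -340/7 - 11*√5/500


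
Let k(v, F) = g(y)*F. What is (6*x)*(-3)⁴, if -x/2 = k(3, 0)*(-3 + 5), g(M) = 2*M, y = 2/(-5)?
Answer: 0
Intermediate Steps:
y = -⅖ (y = 2*(-⅕) = -⅖ ≈ -0.40000)
k(v, F) = -4*F/5 (k(v, F) = (2*(-⅖))*F = -4*F/5)
x = 0 (x = -2*(-⅘*0)*(-3 + 5) = -0*2 = -2*0 = 0)
(6*x)*(-3)⁴ = (6*0)*(-3)⁴ = 0*81 = 0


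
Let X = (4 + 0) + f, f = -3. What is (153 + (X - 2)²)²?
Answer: 23716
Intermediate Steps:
X = 1 (X = (4 + 0) - 3 = 4 - 3 = 1)
(153 + (X - 2)²)² = (153 + (1 - 2)²)² = (153 + (-1)²)² = (153 + 1)² = 154² = 23716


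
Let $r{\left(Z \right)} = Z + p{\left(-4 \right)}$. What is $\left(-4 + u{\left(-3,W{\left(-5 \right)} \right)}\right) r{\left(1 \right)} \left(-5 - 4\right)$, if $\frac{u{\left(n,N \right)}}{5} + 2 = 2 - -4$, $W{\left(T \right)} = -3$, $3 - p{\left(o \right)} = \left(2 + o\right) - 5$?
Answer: $-1584$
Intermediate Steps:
$p{\left(o \right)} = 6 - o$ ($p{\left(o \right)} = 3 - \left(\left(2 + o\right) - 5\right) = 3 - \left(-3 + o\right) = 6 - o$)
$u{\left(n,N \right)} = 20$ ($u{\left(n,N \right)} = -10 + 5 \left(2 - -4\right) = -10 + 5 \left(2 + 4\right) = -10 + 5 \cdot 6 = -10 + 30 = 20$)
$r{\left(Z \right)} = 10 + Z$ ($r{\left(Z \right)} = Z + \left(6 - -4\right) = Z + \left(6 + 4\right) = Z + 10 = 10 + Z$)
$\left(-4 + u{\left(-3,W{\left(-5 \right)} \right)}\right) r{\left(1 \right)} \left(-5 - 4\right) = \left(-4 + 20\right) \left(10 + 1\right) \left(-5 - 4\right) = 16 \cdot 11 \left(-9\right) = 16 \left(-99\right) = -1584$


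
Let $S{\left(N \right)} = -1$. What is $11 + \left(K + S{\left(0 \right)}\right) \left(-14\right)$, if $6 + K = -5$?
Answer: $179$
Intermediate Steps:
$K = -11$ ($K = -6 - 5 = -11$)
$11 + \left(K + S{\left(0 \right)}\right) \left(-14\right) = 11 + \left(-11 - 1\right) \left(-14\right) = 11 - -168 = 11 + 168 = 179$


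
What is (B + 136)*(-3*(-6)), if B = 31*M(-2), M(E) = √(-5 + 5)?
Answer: 2448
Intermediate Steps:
M(E) = 0 (M(E) = √0 = 0)
B = 0 (B = 31*0 = 0)
(B + 136)*(-3*(-6)) = (0 + 136)*(-3*(-6)) = 136*18 = 2448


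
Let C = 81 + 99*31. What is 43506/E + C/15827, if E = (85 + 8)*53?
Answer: 33528372/3714823 ≈ 9.0256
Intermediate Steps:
C = 3150 (C = 81 + 3069 = 3150)
E = 4929 (E = 93*53 = 4929)
43506/E + C/15827 = 43506/4929 + 3150/15827 = 43506*(1/4929) + 3150*(1/15827) = 14502/1643 + 450/2261 = 33528372/3714823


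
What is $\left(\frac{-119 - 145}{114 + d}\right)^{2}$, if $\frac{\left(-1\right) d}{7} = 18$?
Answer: $484$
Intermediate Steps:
$d = -126$ ($d = \left(-7\right) 18 = -126$)
$\left(\frac{-119 - 145}{114 + d}\right)^{2} = \left(\frac{-119 - 145}{114 - 126}\right)^{2} = \left(- \frac{264}{-12}\right)^{2} = \left(\left(-264\right) \left(- \frac{1}{12}\right)\right)^{2} = 22^{2} = 484$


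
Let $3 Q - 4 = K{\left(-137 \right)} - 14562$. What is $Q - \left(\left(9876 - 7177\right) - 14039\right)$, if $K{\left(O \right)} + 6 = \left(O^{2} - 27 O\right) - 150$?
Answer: $\frac{41774}{3} \approx 13925.0$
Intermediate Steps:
$K{\left(O \right)} = -156 + O^{2} - 27 O$ ($K{\left(O \right)} = -6 - \left(150 - O^{2} + 27 O\right) = -156 + O^{2} - 27 O$)
$Q = \frac{7754}{3}$ ($Q = \frac{4}{3} + \frac{\left(-156 + \left(-137\right)^{2} - -3699\right) - 14562}{3} = \frac{4}{3} + \frac{\left(-156 + 18769 + 3699\right) - 14562}{3} = \frac{4}{3} + \frac{22312 - 14562}{3} = \frac{4}{3} + \frac{1}{3} \cdot 7750 = \frac{4}{3} + \frac{7750}{3} = \frac{7754}{3} \approx 2584.7$)
$Q - \left(\left(9876 - 7177\right) - 14039\right) = \frac{7754}{3} - \left(\left(9876 - 7177\right) - 14039\right) = \frac{7754}{3} - \left(2699 - 14039\right) = \frac{7754}{3} - -11340 = \frac{7754}{3} + 11340 = \frac{41774}{3}$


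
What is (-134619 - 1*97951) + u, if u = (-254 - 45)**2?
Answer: -143169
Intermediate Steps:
u = 89401 (u = (-299)**2 = 89401)
(-134619 - 1*97951) + u = (-134619 - 1*97951) + 89401 = (-134619 - 97951) + 89401 = -232570 + 89401 = -143169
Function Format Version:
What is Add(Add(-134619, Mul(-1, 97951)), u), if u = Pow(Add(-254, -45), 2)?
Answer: -143169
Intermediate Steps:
u = 89401 (u = Pow(-299, 2) = 89401)
Add(Add(-134619, Mul(-1, 97951)), u) = Add(Add(-134619, Mul(-1, 97951)), 89401) = Add(Add(-134619, -97951), 89401) = Add(-232570, 89401) = -143169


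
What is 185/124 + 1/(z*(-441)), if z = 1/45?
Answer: 8445/6076 ≈ 1.3899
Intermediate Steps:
z = 1/45 ≈ 0.022222
185/124 + 1/(z*(-441)) = 185/124 + 1/((1/45)*(-441)) = 185*(1/124) + 45*(-1/441) = 185/124 - 5/49 = 8445/6076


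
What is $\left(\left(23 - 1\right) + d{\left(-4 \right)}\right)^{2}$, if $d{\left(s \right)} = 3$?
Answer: $625$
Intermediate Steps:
$\left(\left(23 - 1\right) + d{\left(-4 \right)}\right)^{2} = \left(\left(23 - 1\right) + 3\right)^{2} = \left(22 + 3\right)^{2} = 25^{2} = 625$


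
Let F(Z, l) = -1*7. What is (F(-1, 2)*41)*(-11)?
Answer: 3157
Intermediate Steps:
F(Z, l) = -7
(F(-1, 2)*41)*(-11) = -7*41*(-11) = -287*(-11) = 3157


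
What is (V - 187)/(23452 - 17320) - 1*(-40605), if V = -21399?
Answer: 124484137/3066 ≈ 40602.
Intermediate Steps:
(V - 187)/(23452 - 17320) - 1*(-40605) = (-21399 - 187)/(23452 - 17320) - 1*(-40605) = -21586/6132 + 40605 = -21586*1/6132 + 40605 = -10793/3066 + 40605 = 124484137/3066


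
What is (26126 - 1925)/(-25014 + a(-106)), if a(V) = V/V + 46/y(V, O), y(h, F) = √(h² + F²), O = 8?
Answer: -1710084406725/1767461726896 - 2783115*√113/1767461726896 ≈ -0.96755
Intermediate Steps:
y(h, F) = √(F² + h²)
a(V) = 1 + 46/√(64 + V²) (a(V) = V/V + 46/(√(8² + V²)) = 1 + 46/(√(64 + V²)) = 1 + 46/√(64 + V²))
(26126 - 1925)/(-25014 + a(-106)) = (26126 - 1925)/(-25014 + (1 + 46/√(64 + (-106)²))) = 24201/(-25014 + (1 + 46/√(64 + 11236))) = 24201/(-25014 + (1 + 46/√11300)) = 24201/(-25014 + (1 + 46*(√113/1130))) = 24201/(-25014 + (1 + 23*√113/565)) = 24201/(-25013 + 23*√113/565)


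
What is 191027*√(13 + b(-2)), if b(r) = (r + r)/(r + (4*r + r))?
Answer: 382054*√30/3 ≈ 6.9753e+5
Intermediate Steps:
b(r) = ⅓ (b(r) = (2*r)/(r + 5*r) = (2*r)/((6*r)) = (2*r)*(1/(6*r)) = ⅓)
191027*√(13 + b(-2)) = 191027*√(13 + ⅓) = 191027*√(40/3) = 191027*(2*√30/3) = 382054*√30/3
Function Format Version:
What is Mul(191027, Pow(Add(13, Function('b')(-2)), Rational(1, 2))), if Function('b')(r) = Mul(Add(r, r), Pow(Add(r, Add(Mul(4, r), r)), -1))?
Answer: Mul(Rational(382054, 3), Pow(30, Rational(1, 2))) ≈ 6.9753e+5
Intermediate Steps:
Function('b')(r) = Rational(1, 3) (Function('b')(r) = Mul(Mul(2, r), Pow(Add(r, Mul(5, r)), -1)) = Mul(Mul(2, r), Pow(Mul(6, r), -1)) = Mul(Mul(2, r), Mul(Rational(1, 6), Pow(r, -1))) = Rational(1, 3))
Mul(191027, Pow(Add(13, Function('b')(-2)), Rational(1, 2))) = Mul(191027, Pow(Add(13, Rational(1, 3)), Rational(1, 2))) = Mul(191027, Pow(Rational(40, 3), Rational(1, 2))) = Mul(191027, Mul(Rational(2, 3), Pow(30, Rational(1, 2)))) = Mul(Rational(382054, 3), Pow(30, Rational(1, 2)))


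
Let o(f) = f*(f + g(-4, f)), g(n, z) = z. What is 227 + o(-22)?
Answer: 1195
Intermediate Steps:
o(f) = 2*f² (o(f) = f*(f + f) = f*(2*f) = 2*f²)
227 + o(-22) = 227 + 2*(-22)² = 227 + 2*484 = 227 + 968 = 1195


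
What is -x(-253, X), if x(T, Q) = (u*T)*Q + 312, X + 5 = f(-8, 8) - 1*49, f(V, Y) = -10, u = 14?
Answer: -227000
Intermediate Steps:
X = -64 (X = -5 + (-10 - 1*49) = -5 + (-10 - 49) = -5 - 59 = -64)
x(T, Q) = 312 + 14*Q*T (x(T, Q) = (14*T)*Q + 312 = 14*Q*T + 312 = 312 + 14*Q*T)
-x(-253, X) = -(312 + 14*(-64)*(-253)) = -(312 + 226688) = -1*227000 = -227000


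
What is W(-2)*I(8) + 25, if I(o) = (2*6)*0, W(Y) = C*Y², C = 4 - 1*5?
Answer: 25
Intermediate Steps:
C = -1 (C = 4 - 5 = -1)
W(Y) = -Y²
I(o) = 0 (I(o) = 12*0 = 0)
W(-2)*I(8) + 25 = -1*(-2)²*0 + 25 = -1*4*0 + 25 = -4*0 + 25 = 0 + 25 = 25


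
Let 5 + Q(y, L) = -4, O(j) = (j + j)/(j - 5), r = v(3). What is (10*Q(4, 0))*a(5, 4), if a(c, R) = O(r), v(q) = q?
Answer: 270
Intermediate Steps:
r = 3
O(j) = 2*j/(-5 + j) (O(j) = (2*j)/(-5 + j) = 2*j/(-5 + j))
a(c, R) = -3 (a(c, R) = 2*3/(-5 + 3) = 2*3/(-2) = 2*3*(-1/2) = -3)
Q(y, L) = -9 (Q(y, L) = -5 - 4 = -9)
(10*Q(4, 0))*a(5, 4) = (10*(-9))*(-3) = -90*(-3) = 270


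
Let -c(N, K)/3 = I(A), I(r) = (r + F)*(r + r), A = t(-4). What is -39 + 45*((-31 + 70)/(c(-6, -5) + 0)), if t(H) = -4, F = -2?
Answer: -819/16 ≈ -51.188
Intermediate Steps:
A = -4
I(r) = 2*r*(-2 + r) (I(r) = (r - 2)*(r + r) = (-2 + r)*(2*r) = 2*r*(-2 + r))
c(N, K) = -144 (c(N, K) = -6*(-4)*(-2 - 4) = -6*(-4)*(-6) = -3*48 = -144)
-39 + 45*((-31 + 70)/(c(-6, -5) + 0)) = -39 + 45*((-31 + 70)/(-144 + 0)) = -39 + 45*(39/(-144)) = -39 + 45*(39*(-1/144)) = -39 + 45*(-13/48) = -39 - 195/16 = -819/16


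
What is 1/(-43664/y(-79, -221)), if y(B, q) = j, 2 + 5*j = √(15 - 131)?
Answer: 1/109160 - I*√29/109160 ≈ 9.1609e-6 - 4.9333e-5*I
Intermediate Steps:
j = -⅖ + 2*I*√29/5 (j = -⅖ + √(15 - 131)/5 = -⅖ + √(-116)/5 = -⅖ + (2*I*√29)/5 = -⅖ + 2*I*√29/5 ≈ -0.4 + 2.1541*I)
y(B, q) = -⅖ + 2*I*√29/5
1/(-43664/y(-79, -221)) = 1/(-43664/(-⅖ + 2*I*√29/5)) = 1/109160 - I*√29/109160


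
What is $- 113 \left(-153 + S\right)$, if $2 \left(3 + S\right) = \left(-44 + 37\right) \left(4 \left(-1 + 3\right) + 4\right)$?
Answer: $22374$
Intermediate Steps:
$S = -45$ ($S = -3 + \frac{\left(-44 + 37\right) \left(4 \left(-1 + 3\right) + 4\right)}{2} = -3 + \frac{\left(-7\right) \left(4 \cdot 2 + 4\right)}{2} = -3 + \frac{\left(-7\right) \left(8 + 4\right)}{2} = -3 + \frac{\left(-7\right) 12}{2} = -3 + \frac{1}{2} \left(-84\right) = -3 - 42 = -45$)
$- 113 \left(-153 + S\right) = - 113 \left(-153 - 45\right) = \left(-113\right) \left(-198\right) = 22374$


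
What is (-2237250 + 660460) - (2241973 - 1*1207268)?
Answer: -2611495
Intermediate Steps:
(-2237250 + 660460) - (2241973 - 1*1207268) = -1576790 - (2241973 - 1207268) = -1576790 - 1*1034705 = -1576790 - 1034705 = -2611495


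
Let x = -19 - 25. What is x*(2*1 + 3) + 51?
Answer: -169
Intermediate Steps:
x = -44
x*(2*1 + 3) + 51 = -44*(2*1 + 3) + 51 = -44*(2 + 3) + 51 = -44*5 + 51 = -220 + 51 = -169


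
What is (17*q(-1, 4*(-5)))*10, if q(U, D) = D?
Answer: -3400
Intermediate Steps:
(17*q(-1, 4*(-5)))*10 = (17*(4*(-5)))*10 = (17*(-20))*10 = -340*10 = -3400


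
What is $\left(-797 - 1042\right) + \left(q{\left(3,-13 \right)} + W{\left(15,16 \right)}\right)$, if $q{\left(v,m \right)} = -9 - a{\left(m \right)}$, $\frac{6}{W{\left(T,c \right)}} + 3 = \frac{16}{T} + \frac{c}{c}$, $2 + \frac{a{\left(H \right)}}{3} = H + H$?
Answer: $- \frac{12393}{7} \approx -1770.4$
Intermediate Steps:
$a{\left(H \right)} = -6 + 6 H$ ($a{\left(H \right)} = -6 + 3 \left(H + H\right) = -6 + 3 \cdot 2 H = -6 + 6 H$)
$W{\left(T,c \right)} = \frac{6}{-2 + \frac{16}{T}}$ ($W{\left(T,c \right)} = \frac{6}{-3 + \left(\frac{16}{T} + \frac{c}{c}\right)} = \frac{6}{-3 + \left(\frac{16}{T} + 1\right)} = \frac{6}{-3 + \left(1 + \frac{16}{T}\right)} = \frac{6}{-2 + \frac{16}{T}}$)
$q{\left(v,m \right)} = -3 - 6 m$ ($q{\left(v,m \right)} = -9 - \left(-6 + 6 m\right) = -3 - 6 m$)
$\left(-797 - 1042\right) + \left(q{\left(3,-13 \right)} + W{\left(15,16 \right)}\right) = \left(-797 - 1042\right) - \left(-75 + \frac{45}{-8 + 15}\right) = -1839 + \left(\left(-3 + 78\right) - \frac{45}{7}\right) = -1839 + \left(75 - 45 \cdot \frac{1}{7}\right) = -1839 + \left(75 - \frac{45}{7}\right) = -1839 + \frac{480}{7} = - \frac{12393}{7}$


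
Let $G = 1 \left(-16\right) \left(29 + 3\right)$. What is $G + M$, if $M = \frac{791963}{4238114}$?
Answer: $- \frac{2169122405}{4238114} \approx -511.81$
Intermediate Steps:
$M = \frac{791963}{4238114}$ ($M = 791963 \cdot \frac{1}{4238114} = \frac{791963}{4238114} \approx 0.18687$)
$G = -512$ ($G = \left(-16\right) 32 = -512$)
$G + M = -512 + \frac{791963}{4238114} = - \frac{2169122405}{4238114}$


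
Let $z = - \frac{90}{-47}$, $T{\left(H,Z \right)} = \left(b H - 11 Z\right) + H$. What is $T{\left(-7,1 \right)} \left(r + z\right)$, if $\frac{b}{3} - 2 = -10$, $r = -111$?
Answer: $- \frac{769050}{47} \approx -16363.0$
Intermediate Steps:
$b = -24$ ($b = 6 + 3 \left(-10\right) = 6 - 30 = -24$)
$T{\left(H,Z \right)} = - 23 H - 11 Z$ ($T{\left(H,Z \right)} = \left(- 24 H - 11 Z\right) + H = - 23 H - 11 Z$)
$z = \frac{90}{47}$ ($z = \left(-90\right) \left(- \frac{1}{47}\right) = \frac{90}{47} \approx 1.9149$)
$T{\left(-7,1 \right)} \left(r + z\right) = \left(\left(-23\right) \left(-7\right) - 11\right) \left(-111 + \frac{90}{47}\right) = \left(161 - 11\right) \left(- \frac{5127}{47}\right) = 150 \left(- \frac{5127}{47}\right) = - \frac{769050}{47}$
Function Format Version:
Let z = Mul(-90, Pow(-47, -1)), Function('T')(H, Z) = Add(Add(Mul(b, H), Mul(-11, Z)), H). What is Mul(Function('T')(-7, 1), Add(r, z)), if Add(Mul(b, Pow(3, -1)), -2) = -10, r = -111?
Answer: Rational(-769050, 47) ≈ -16363.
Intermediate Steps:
b = -24 (b = Add(6, Mul(3, -10)) = Add(6, -30) = -24)
Function('T')(H, Z) = Add(Mul(-23, H), Mul(-11, Z)) (Function('T')(H, Z) = Add(Add(Mul(-24, H), Mul(-11, Z)), H) = Add(Mul(-23, H), Mul(-11, Z)))
z = Rational(90, 47) (z = Mul(-90, Rational(-1, 47)) = Rational(90, 47) ≈ 1.9149)
Mul(Function('T')(-7, 1), Add(r, z)) = Mul(Add(Mul(-23, -7), Mul(-11, 1)), Add(-111, Rational(90, 47))) = Mul(Add(161, -11), Rational(-5127, 47)) = Mul(150, Rational(-5127, 47)) = Rational(-769050, 47)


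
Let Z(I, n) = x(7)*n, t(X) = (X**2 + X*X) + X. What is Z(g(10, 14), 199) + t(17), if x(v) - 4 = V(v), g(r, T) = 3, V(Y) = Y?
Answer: 2784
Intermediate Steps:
t(X) = X + 2*X**2 (t(X) = (X**2 + X**2) + X = 2*X**2 + X = X + 2*X**2)
x(v) = 4 + v
Z(I, n) = 11*n (Z(I, n) = (4 + 7)*n = 11*n)
Z(g(10, 14), 199) + t(17) = 11*199 + 17*(1 + 2*17) = 2189 + 17*(1 + 34) = 2189 + 17*35 = 2189 + 595 = 2784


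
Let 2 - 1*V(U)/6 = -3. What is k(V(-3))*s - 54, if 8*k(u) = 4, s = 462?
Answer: 177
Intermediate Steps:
V(U) = 30 (V(U) = 12 - 6*(-3) = 12 + 18 = 30)
k(u) = 1/2 (k(u) = (1/8)*4 = 1/2)
k(V(-3))*s - 54 = (1/2)*462 - 54 = 231 - 54 = 177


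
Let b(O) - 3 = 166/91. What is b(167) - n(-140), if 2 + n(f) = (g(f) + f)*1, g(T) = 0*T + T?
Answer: 26101/91 ≈ 286.82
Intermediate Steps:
g(T) = T (g(T) = 0 + T = T)
n(f) = -2 + 2*f (n(f) = -2 + (f + f)*1 = -2 + (2*f)*1 = -2 + 2*f)
b(O) = 439/91 (b(O) = 3 + 166/91 = 439/91)
b(167) - n(-140) = 439/91 - (-2 + 2*(-140)) = 439/91 - (-2 - 280) = 439/91 - 1*(-282) = 439/91 + 282 = 26101/91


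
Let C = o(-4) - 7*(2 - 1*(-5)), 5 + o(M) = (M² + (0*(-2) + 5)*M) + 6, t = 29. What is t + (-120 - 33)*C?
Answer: 7985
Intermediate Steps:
o(M) = 1 + M² + 5*M (o(M) = -5 + ((M² + (0*(-2) + 5)*M) + 6) = -5 + ((M² + (0 + 5)*M) + 6) = -5 + ((M² + 5*M) + 6) = -5 + (6 + M² + 5*M) = 1 + M² + 5*M)
C = -52 (C = (1 + (-4)² + 5*(-4)) - 7*(2 - 1*(-5)) = (1 + 16 - 20) - 7*(2 + 5) = -3 - 7*7 = -3 - 49 = -52)
t + (-120 - 33)*C = 29 + (-120 - 33)*(-52) = 29 - 153*(-52) = 29 + 7956 = 7985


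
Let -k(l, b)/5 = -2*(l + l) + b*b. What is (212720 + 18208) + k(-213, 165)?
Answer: 90543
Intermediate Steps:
k(l, b) = -5*b² + 20*l (k(l, b) = -5*(-2*(l + l) + b*b) = -5*(-4*l + b²) = -5*(b² - 4*l) = -5*b² + 20*l)
(212720 + 18208) + k(-213, 165) = (212720 + 18208) + (-5*165² + 20*(-213)) = 230928 + (-5*27225 - 4260) = 230928 + (-136125 - 4260) = 230928 - 140385 = 90543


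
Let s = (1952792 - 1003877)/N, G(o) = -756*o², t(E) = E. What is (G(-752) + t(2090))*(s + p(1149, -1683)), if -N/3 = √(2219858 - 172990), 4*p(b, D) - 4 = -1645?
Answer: 350779285347/2 + 67613188209435*√511717/511717 ≈ 2.6991e+11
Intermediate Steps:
p(b, D) = -1641/4 (p(b, D) = 1 + (¼)*(-1645) = 1 - 1645/4 = -1641/4)
N = -6*√511717 (N = -3*√(2219858 - 172990) = -6*√511717 ≈ -4292.1)
s = -316305*√511717/1023434 (s = (1952792 - 1003877)/((-6*√511717)) = 948915*(-√511717/3070302) = -316305*√511717/1023434 ≈ -221.09)
(G(-752) + t(2090))*(s + p(1149, -1683)) = (-756*(-752)² + 2090)*(-316305*√511717/1023434 - 1641/4) = (-756*565504 + 2090)*(-1641/4 - 316305*√511717/1023434) = (-427521024 + 2090)*(-1641/4 - 316305*√511717/1023434) = -427518934*(-1641/4 - 316305*√511717/1023434) = 350779285347/2 + 67613188209435*√511717/511717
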